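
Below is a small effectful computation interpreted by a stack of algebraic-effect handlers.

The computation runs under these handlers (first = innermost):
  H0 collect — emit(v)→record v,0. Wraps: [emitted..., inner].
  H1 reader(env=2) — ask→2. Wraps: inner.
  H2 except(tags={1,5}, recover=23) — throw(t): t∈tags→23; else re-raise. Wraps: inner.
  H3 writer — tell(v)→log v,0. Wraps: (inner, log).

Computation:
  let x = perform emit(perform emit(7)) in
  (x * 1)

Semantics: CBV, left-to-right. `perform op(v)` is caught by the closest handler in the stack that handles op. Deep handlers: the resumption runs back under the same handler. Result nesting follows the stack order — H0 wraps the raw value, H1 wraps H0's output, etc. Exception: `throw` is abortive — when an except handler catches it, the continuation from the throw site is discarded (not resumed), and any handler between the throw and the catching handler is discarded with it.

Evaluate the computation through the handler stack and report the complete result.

Answer: ([7, 0, 0], ())

Evaluation trace:
emit(7) @ H0 ⇒ out+=7
emit(0) @ H0 ⇒ out+=0
H0 returns [7, 0, 0]
H1 returns [7, 0, 0]
H2 returns [7, 0, 0]
H3 returns ([7, 0, 0], ())
= ([7, 0, 0], ())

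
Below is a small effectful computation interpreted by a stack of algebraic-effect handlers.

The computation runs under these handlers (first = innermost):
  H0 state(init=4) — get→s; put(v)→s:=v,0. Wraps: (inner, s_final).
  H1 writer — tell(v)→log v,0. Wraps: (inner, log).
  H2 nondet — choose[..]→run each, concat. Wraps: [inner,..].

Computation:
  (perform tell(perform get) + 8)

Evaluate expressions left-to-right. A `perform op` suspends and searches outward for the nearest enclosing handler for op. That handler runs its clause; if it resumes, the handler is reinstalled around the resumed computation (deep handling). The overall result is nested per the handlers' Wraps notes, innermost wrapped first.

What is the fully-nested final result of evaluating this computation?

Evaluation trace:
get @ H0 ⇒ 4
tell(4) @ H1 ⇒ log+=4
H0 returns (8, 4)
H1 returns ((8, 4), (4))
H2 returns [((8, 4), (4))]
= [((8, 4), (4))]

Answer: [((8, 4), (4))]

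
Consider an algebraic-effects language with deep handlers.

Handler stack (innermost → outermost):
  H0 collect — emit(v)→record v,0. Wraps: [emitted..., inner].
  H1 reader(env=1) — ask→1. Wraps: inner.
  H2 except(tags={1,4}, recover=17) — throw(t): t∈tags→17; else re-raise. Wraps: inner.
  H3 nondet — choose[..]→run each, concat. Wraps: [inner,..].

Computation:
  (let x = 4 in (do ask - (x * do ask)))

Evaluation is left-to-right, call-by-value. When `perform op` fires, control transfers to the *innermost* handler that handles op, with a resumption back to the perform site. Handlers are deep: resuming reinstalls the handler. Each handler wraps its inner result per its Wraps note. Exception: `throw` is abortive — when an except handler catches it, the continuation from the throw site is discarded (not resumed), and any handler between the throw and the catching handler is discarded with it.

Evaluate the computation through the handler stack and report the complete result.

Evaluation trace:
ask @ H1 ⇒ 1
ask @ H1 ⇒ 1
H0 returns [-3]
H1 returns [-3]
H2 returns [-3]
H3 returns [[-3]]
= [[-3]]

Answer: [[-3]]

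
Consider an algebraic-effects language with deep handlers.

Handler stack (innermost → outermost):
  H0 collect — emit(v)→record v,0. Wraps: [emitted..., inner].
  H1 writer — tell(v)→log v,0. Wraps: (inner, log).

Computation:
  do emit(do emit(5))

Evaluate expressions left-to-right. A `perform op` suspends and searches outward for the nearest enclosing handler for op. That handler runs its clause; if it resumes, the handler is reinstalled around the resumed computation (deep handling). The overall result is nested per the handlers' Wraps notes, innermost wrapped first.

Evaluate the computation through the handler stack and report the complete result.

Answer: ([5, 0, 0], ())

Working:
emit(5) @ H0 ⇒ out+=5
emit(0) @ H0 ⇒ out+=0
H0 returns [5, 0, 0]
H1 returns ([5, 0, 0], ())
= ([5, 0, 0], ())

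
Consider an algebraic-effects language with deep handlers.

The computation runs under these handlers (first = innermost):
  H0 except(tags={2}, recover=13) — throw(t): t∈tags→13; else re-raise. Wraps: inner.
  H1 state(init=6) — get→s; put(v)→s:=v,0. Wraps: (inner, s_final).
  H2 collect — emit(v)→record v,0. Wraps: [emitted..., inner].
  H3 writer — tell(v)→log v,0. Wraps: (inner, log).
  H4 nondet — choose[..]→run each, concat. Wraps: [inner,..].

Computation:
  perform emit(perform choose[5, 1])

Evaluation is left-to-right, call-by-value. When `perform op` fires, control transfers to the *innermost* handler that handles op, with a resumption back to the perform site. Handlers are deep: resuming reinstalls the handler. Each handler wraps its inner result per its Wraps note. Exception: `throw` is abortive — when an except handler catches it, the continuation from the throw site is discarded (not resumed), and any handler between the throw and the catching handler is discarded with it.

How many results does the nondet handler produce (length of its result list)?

Working:
choose[5, 1] @ H4
  branch[0] choose=5:
    emit(5) @ H2 ⇒ out+=5
    H0 returns 0
    H1 returns (0, 6)
    H2 returns [5, (0, 6)]
    H3 returns ([5, (0, 6)], ())
    H4 returns [([5, (0, 6)], ())]
  branch[1] choose=1:
    emit(1) @ H2 ⇒ out+=1
    H0 returns 0
    H1 returns (0, 6)
    H2 returns [1, (0, 6)]
    H3 returns ([1, (0, 6)], ())
    H4 returns [([1, (0, 6)], ())]
= [([5, (0, 6)], ()), ([1, (0, 6)], ())]

Answer: 2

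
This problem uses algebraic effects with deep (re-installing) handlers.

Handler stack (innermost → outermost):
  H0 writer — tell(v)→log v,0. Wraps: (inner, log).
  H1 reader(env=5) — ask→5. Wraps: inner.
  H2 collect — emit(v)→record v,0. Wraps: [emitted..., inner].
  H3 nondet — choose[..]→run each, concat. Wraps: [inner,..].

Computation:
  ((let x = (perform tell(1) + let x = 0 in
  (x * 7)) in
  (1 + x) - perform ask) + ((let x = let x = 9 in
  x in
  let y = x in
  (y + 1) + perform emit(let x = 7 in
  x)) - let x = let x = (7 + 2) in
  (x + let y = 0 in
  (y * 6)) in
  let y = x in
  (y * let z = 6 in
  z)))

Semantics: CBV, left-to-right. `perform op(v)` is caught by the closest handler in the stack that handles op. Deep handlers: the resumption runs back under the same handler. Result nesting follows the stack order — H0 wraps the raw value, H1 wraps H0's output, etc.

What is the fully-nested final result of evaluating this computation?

Answer: [[7, (-48, (1))]]

Evaluation trace:
tell(1) @ H0 ⇒ log+=1
ask @ H1 ⇒ 5
emit(7) @ H2 ⇒ out+=7
H0 returns (-48, (1))
H1 returns (-48, (1))
H2 returns [7, (-48, (1))]
H3 returns [[7, (-48, (1))]]
= [[7, (-48, (1))]]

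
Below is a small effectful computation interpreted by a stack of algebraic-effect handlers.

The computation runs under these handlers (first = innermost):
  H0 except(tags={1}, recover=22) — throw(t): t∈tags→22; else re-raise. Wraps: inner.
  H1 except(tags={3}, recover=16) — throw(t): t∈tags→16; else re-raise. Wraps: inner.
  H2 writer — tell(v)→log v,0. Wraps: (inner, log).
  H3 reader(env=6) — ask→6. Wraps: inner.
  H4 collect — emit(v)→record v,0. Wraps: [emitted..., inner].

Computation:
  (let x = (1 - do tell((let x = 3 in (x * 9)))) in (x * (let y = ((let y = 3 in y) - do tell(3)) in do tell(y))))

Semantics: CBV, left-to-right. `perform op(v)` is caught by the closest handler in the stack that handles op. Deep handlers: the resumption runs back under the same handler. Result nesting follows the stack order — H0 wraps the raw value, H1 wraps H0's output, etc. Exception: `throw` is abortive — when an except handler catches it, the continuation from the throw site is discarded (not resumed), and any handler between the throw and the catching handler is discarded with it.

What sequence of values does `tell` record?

Answer: (27, 3, 3)

Step-by-step:
tell(27) @ H2 ⇒ log+=27
tell(3) @ H2 ⇒ log+=3
tell(3) @ H2 ⇒ log+=3
H0 returns 0
H1 returns 0
H2 returns (0, (27, 3, 3))
H3 returns (0, (27, 3, 3))
H4 returns [(0, (27, 3, 3))]
= [(0, (27, 3, 3))]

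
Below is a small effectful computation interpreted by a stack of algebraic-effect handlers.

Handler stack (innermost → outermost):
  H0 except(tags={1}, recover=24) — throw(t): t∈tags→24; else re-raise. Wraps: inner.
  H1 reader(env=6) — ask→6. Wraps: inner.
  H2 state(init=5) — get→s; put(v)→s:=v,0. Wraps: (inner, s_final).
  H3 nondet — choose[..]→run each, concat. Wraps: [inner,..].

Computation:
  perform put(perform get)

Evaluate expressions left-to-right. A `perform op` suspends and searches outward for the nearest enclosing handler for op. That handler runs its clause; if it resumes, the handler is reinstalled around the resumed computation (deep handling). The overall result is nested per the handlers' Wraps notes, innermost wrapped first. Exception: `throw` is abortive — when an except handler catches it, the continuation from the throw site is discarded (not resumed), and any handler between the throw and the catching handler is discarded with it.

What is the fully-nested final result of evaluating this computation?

Working:
get @ H2 ⇒ 5
put(5) @ H2 ⇒ s:=5
H0 returns 0
H1 returns 0
H2 returns (0, 5)
H3 returns [(0, 5)]
= [(0, 5)]

Answer: [(0, 5)]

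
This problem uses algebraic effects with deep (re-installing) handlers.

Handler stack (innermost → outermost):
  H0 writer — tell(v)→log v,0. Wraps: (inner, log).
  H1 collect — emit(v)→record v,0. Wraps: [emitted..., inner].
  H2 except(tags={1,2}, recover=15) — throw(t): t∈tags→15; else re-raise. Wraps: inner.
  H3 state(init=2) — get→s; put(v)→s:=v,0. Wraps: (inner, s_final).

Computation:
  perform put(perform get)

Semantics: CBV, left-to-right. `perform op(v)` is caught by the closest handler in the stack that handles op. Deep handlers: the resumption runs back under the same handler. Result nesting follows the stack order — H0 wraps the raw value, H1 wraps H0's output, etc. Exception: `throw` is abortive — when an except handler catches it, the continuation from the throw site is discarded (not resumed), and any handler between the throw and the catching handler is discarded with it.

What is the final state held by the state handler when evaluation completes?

Step-by-step:
get @ H3 ⇒ 2
put(2) @ H3 ⇒ s:=2
H0 returns (0, ())
H1 returns [(0, ())]
H2 returns [(0, ())]
H3 returns ([(0, ())], 2)
= ([(0, ())], 2)

Answer: 2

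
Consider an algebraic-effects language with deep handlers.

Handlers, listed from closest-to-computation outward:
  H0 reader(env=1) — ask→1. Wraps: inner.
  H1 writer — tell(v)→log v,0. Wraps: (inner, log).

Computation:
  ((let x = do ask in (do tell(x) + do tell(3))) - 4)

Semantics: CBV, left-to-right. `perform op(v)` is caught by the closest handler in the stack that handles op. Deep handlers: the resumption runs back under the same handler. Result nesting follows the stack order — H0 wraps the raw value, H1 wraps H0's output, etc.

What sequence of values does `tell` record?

Step-by-step:
ask @ H0 ⇒ 1
tell(1) @ H1 ⇒ log+=1
tell(3) @ H1 ⇒ log+=3
H0 returns -4
H1 returns (-4, (1, 3))
= (-4, (1, 3))

Answer: (1, 3)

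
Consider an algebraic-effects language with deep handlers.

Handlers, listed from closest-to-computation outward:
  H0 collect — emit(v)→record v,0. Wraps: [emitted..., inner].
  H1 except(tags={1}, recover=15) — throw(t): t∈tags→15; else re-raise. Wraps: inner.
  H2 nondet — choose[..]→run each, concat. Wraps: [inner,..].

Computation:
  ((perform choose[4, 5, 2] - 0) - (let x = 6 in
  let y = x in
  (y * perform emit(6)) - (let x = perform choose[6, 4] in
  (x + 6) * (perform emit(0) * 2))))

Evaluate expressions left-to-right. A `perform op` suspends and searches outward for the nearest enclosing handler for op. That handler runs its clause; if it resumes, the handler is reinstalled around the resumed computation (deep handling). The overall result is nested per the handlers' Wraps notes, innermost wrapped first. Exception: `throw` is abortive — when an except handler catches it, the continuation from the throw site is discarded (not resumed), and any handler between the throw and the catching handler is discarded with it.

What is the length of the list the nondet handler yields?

Answer: 6

Step-by-step:
choose[4, 5, 2] @ H2
  branch[0] choose=4:
    emit(6) @ H0 ⇒ out+=6
    choose[6, 4] @ H2
      branch[0] choose=6:
        emit(0) @ H0 ⇒ out+=0
        H0 returns [6, 0, 4]
        H1 returns [6, 0, 4]
        H2 returns [[6, 0, 4]]
      branch[1] choose=4:
        emit(0) @ H0 ⇒ out+=0
        H0 returns [6, 0, 4]
        H1 returns [6, 0, 4]
        H2 returns [[6, 0, 4]]
  branch[1] choose=5:
    emit(6) @ H0 ⇒ out+=6
    choose[6, 4] @ H2
      branch[0] choose=6:
        emit(0) @ H0 ⇒ out+=0
        H0 returns [6, 0, 5]
        H1 returns [6, 0, 5]
        H2 returns [[6, 0, 5]]
      branch[1] choose=4:
        emit(0) @ H0 ⇒ out+=0
        H0 returns [6, 0, 5]
        H1 returns [6, 0, 5]
        H2 returns [[6, 0, 5]]
  branch[2] choose=2:
    emit(6) @ H0 ⇒ out+=6
    choose[6, 4] @ H2
      branch[0] choose=6:
        emit(0) @ H0 ⇒ out+=0
        H0 returns [6, 0, 2]
        H1 returns [6, 0, 2]
        H2 returns [[6, 0, 2]]
      branch[1] choose=4:
        emit(0) @ H0 ⇒ out+=0
        H0 returns [6, 0, 2]
        H1 returns [6, 0, 2]
        H2 returns [[6, 0, 2]]
= [[6, 0, 4], [6, 0, 4], [6, 0, 5], [6, 0, 5], [6, 0, 2], [6, 0, 2]]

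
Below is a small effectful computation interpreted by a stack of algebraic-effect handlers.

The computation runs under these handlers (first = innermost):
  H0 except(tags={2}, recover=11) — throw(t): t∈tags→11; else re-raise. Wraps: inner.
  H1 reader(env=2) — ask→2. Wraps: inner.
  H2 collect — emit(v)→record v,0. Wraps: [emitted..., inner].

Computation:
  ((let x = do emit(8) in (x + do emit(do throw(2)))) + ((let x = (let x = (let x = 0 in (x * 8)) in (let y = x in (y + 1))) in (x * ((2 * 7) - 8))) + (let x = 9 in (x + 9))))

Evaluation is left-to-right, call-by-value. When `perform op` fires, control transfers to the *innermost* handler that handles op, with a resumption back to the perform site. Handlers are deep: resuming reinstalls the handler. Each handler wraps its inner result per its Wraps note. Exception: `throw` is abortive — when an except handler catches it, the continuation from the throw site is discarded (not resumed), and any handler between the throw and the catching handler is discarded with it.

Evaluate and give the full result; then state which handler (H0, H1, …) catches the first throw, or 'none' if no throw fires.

Working:
emit(8) @ H2 ⇒ out+=8
throw(2) @ H0 caught ⇒ 11
H1 returns 11
H2 returns [8, 11]
= [8, 11]

Answer: [8, 11] ; first throw caught by: H0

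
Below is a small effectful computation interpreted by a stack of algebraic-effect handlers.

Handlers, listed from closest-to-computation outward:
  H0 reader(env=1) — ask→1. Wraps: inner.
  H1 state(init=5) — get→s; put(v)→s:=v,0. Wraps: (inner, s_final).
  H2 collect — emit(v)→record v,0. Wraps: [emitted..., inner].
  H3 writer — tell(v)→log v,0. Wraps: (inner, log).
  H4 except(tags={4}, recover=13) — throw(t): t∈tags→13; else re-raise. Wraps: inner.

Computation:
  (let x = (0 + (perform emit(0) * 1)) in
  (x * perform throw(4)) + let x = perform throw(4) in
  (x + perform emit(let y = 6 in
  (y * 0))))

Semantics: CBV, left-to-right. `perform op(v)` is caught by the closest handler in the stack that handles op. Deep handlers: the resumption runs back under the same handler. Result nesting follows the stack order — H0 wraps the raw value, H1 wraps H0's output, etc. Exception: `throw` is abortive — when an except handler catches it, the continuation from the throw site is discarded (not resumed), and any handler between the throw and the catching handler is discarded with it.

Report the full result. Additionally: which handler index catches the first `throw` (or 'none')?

Working:
emit(0) @ H2 ⇒ out+=0
throw(4) @ H4 caught ⇒ 13
= 13

Answer: 13 ; first throw caught by: H4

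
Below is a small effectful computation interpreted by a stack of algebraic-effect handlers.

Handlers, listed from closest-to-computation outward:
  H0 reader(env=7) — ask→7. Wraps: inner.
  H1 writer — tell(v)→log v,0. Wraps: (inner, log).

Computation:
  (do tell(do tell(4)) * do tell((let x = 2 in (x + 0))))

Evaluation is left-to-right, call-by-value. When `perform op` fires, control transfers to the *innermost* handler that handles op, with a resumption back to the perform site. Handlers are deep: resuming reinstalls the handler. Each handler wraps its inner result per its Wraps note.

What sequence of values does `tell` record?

Step-by-step:
tell(4) @ H1 ⇒ log+=4
tell(0) @ H1 ⇒ log+=0
tell(2) @ H1 ⇒ log+=2
H0 returns 0
H1 returns (0, (4, 0, 2))
= (0, (4, 0, 2))

Answer: (4, 0, 2)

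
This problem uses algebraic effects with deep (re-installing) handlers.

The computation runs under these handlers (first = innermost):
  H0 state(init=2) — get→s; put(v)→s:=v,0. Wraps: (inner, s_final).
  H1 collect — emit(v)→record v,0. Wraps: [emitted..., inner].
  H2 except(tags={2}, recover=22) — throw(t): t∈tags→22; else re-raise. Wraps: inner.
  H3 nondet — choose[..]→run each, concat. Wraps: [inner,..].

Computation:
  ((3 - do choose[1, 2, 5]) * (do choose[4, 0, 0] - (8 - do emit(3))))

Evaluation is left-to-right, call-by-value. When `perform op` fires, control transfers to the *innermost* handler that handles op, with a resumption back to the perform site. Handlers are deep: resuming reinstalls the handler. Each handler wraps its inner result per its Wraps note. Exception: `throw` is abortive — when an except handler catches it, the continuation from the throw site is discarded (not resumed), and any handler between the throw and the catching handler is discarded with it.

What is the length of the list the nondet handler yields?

Step-by-step:
choose[1, 2, 5] @ H3
  branch[0] choose=1:
    choose[4, 0, 0] @ H3
      branch[0] choose=4:
        emit(3) @ H1 ⇒ out+=3
        H0 returns (-8, 2)
        H1 returns [3, (-8, 2)]
        H2 returns [3, (-8, 2)]
        H3 returns [[3, (-8, 2)]]
      branch[1] choose=0:
        emit(3) @ H1 ⇒ out+=3
        H0 returns (-16, 2)
        H1 returns [3, (-16, 2)]
        H2 returns [3, (-16, 2)]
        H3 returns [[3, (-16, 2)]]
      branch[2] choose=0:
        emit(3) @ H1 ⇒ out+=3
        H0 returns (-16, 2)
        H1 returns [3, (-16, 2)]
        H2 returns [3, (-16, 2)]
        H3 returns [[3, (-16, 2)]]
  branch[1] choose=2:
    choose[4, 0, 0] @ H3
      branch[0] choose=4:
        emit(3) @ H1 ⇒ out+=3
        H0 returns (-4, 2)
        H1 returns [3, (-4, 2)]
        H2 returns [3, (-4, 2)]
        H3 returns [[3, (-4, 2)]]
      branch[1] choose=0:
        emit(3) @ H1 ⇒ out+=3
        H0 returns (-8, 2)
        H1 returns [3, (-8, 2)]
        H2 returns [3, (-8, 2)]
        H3 returns [[3, (-8, 2)]]
      branch[2] choose=0:
        emit(3) @ H1 ⇒ out+=3
        H0 returns (-8, 2)
        H1 returns [3, (-8, 2)]
        H2 returns [3, (-8, 2)]
        H3 returns [[3, (-8, 2)]]
  branch[2] choose=5:
    choose[4, 0, 0] @ H3
      branch[0] choose=4:
        emit(3) @ H1 ⇒ out+=3
        H0 returns (8, 2)
        H1 returns [3, (8, 2)]
        H2 returns [3, (8, 2)]
        H3 returns [[3, (8, 2)]]
      branch[1] choose=0:
        emit(3) @ H1 ⇒ out+=3
        H0 returns (16, 2)
        H1 returns [3, (16, 2)]
        H2 returns [3, (16, 2)]
        H3 returns [[3, (16, 2)]]
      branch[2] choose=0:
        emit(3) @ H1 ⇒ out+=3
        H0 returns (16, 2)
        H1 returns [3, (16, 2)]
        H2 returns [3, (16, 2)]
        H3 returns [[3, (16, 2)]]
= [[3, (-8, 2)], [3, (-16, 2)], [3, (-16, 2)], [3, (-4, 2)], [3, (-8, 2)], [3, (-8, 2)], [3, (8, 2)], [3, (16, 2)], [3, (16, 2)]]

Answer: 9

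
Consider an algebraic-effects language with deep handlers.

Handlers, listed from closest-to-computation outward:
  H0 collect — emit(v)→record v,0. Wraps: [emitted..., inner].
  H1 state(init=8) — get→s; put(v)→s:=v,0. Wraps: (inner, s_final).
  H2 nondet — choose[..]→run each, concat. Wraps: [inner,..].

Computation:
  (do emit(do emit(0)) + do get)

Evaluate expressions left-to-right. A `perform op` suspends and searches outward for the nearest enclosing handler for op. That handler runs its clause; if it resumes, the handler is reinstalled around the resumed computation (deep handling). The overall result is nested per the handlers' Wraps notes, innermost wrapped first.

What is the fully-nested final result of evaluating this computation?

Step-by-step:
emit(0) @ H0 ⇒ out+=0
emit(0) @ H0 ⇒ out+=0
get @ H1 ⇒ 8
H0 returns [0, 0, 8]
H1 returns ([0, 0, 8], 8)
H2 returns [([0, 0, 8], 8)]
= [([0, 0, 8], 8)]

Answer: [([0, 0, 8], 8)]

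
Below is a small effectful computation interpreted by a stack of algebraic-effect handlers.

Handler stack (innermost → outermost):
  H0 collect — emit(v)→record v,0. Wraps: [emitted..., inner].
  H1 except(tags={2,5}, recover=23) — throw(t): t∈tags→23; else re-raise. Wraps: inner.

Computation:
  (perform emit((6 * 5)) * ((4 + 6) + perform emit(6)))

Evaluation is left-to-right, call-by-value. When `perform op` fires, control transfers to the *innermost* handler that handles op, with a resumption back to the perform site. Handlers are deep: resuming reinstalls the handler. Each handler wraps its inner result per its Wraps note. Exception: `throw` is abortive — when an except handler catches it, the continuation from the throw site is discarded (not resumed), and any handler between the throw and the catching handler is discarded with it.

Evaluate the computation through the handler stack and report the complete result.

Answer: [30, 6, 0]

Step-by-step:
emit(30) @ H0 ⇒ out+=30
emit(6) @ H0 ⇒ out+=6
H0 returns [30, 6, 0]
H1 returns [30, 6, 0]
= [30, 6, 0]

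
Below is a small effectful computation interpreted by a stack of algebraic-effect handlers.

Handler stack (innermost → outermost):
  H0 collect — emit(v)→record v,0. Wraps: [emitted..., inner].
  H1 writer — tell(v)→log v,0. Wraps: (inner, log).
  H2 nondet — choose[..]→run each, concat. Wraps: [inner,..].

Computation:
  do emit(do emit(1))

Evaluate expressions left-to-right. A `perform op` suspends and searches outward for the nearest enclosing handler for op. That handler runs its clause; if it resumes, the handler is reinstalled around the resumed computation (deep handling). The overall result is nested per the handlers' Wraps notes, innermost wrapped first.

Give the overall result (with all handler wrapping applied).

Working:
emit(1) @ H0 ⇒ out+=1
emit(0) @ H0 ⇒ out+=0
H0 returns [1, 0, 0]
H1 returns ([1, 0, 0], ())
H2 returns [([1, 0, 0], ())]
= [([1, 0, 0], ())]

Answer: [([1, 0, 0], ())]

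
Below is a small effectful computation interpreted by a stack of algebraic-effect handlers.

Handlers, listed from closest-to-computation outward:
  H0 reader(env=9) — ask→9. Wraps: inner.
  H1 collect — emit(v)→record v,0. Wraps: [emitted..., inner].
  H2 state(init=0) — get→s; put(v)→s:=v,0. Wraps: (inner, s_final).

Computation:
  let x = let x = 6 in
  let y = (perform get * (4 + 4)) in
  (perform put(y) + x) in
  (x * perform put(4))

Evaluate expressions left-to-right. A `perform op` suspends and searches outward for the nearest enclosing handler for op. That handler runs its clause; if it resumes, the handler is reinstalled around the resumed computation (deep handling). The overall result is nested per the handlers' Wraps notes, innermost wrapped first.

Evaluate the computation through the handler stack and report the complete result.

Step-by-step:
get @ H2 ⇒ 0
put(0) @ H2 ⇒ s:=0
put(4) @ H2 ⇒ s:=4
H0 returns 0
H1 returns [0]
H2 returns ([0], 4)
= ([0], 4)

Answer: ([0], 4)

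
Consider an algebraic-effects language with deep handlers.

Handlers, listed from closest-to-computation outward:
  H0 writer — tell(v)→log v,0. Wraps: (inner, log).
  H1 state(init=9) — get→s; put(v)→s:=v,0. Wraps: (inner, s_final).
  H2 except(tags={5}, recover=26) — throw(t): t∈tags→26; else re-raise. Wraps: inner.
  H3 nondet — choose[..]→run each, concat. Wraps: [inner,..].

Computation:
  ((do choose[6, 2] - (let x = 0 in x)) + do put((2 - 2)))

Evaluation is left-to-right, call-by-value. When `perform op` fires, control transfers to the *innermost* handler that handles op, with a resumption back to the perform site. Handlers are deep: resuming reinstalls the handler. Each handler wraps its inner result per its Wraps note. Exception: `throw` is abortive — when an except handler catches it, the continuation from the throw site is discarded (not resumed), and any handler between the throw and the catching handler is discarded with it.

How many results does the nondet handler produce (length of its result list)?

Working:
choose[6, 2] @ H3
  branch[0] choose=6:
    put(0) @ H1 ⇒ s:=0
    H0 returns (6, ())
    H1 returns ((6, ()), 0)
    H2 returns ((6, ()), 0)
    H3 returns [((6, ()), 0)]
  branch[1] choose=2:
    put(0) @ H1 ⇒ s:=0
    H0 returns (2, ())
    H1 returns ((2, ()), 0)
    H2 returns ((2, ()), 0)
    H3 returns [((2, ()), 0)]
= [((6, ()), 0), ((2, ()), 0)]

Answer: 2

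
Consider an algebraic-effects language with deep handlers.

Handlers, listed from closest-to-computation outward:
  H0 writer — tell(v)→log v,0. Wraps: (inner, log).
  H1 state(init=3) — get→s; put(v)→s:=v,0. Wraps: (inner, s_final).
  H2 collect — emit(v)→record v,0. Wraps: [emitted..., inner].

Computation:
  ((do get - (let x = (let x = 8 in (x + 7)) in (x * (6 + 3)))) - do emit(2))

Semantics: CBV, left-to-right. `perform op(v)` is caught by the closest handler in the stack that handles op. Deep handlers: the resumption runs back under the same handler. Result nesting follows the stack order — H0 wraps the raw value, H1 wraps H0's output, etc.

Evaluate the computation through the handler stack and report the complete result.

Step-by-step:
get @ H1 ⇒ 3
emit(2) @ H2 ⇒ out+=2
H0 returns (-132, ())
H1 returns ((-132, ()), 3)
H2 returns [2, ((-132, ()), 3)]
= [2, ((-132, ()), 3)]

Answer: [2, ((-132, ()), 3)]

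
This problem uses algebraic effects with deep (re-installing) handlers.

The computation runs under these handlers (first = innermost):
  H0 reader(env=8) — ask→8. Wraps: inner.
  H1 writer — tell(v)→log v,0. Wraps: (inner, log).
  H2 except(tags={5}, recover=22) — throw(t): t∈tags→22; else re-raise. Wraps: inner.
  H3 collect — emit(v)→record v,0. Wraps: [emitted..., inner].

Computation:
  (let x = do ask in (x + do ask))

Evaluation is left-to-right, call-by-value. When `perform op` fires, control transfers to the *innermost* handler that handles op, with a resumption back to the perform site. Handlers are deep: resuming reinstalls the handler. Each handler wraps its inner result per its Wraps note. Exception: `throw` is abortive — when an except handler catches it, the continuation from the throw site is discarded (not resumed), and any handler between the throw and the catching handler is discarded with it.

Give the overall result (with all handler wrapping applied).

Answer: [(16, ())]

Working:
ask @ H0 ⇒ 8
ask @ H0 ⇒ 8
H0 returns 16
H1 returns (16, ())
H2 returns (16, ())
H3 returns [(16, ())]
= [(16, ())]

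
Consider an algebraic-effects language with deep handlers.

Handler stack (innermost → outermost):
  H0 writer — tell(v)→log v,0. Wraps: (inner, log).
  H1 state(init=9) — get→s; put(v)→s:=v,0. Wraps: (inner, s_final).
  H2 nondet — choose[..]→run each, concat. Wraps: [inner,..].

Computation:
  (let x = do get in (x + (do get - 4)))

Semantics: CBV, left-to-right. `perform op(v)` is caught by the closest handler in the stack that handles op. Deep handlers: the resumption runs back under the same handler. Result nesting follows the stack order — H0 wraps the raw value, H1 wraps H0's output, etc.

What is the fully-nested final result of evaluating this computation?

Step-by-step:
get @ H1 ⇒ 9
get @ H1 ⇒ 9
H0 returns (14, ())
H1 returns ((14, ()), 9)
H2 returns [((14, ()), 9)]
= [((14, ()), 9)]

Answer: [((14, ()), 9)]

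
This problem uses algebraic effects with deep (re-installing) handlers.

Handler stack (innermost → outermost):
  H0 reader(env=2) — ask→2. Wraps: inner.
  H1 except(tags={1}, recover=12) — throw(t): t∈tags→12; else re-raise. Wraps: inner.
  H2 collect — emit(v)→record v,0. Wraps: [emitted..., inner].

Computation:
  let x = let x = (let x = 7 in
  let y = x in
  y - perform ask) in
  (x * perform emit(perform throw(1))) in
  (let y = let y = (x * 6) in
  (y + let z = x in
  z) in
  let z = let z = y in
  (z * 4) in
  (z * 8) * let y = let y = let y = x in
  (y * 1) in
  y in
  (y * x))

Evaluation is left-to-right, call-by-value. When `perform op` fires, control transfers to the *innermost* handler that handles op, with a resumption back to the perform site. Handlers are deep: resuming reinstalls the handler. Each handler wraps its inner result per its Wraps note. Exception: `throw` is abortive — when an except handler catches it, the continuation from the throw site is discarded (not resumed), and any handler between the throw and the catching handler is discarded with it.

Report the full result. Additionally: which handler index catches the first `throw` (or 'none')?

Working:
ask @ H0 ⇒ 2
throw(1) @ H1 caught ⇒ 12
H2 returns [12]
= [12]

Answer: [12] ; first throw caught by: H1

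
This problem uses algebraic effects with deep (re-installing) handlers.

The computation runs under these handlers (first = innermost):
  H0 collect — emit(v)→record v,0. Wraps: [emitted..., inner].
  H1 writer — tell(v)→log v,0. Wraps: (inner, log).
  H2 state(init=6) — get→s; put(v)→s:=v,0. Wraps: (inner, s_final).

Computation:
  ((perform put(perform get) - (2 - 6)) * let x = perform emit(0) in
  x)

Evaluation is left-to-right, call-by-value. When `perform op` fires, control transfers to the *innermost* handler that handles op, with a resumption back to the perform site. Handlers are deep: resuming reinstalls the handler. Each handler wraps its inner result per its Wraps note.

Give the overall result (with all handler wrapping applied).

Step-by-step:
get @ H2 ⇒ 6
put(6) @ H2 ⇒ s:=6
emit(0) @ H0 ⇒ out+=0
H0 returns [0, 0]
H1 returns ([0, 0], ())
H2 returns (([0, 0], ()), 6)
= (([0, 0], ()), 6)

Answer: (([0, 0], ()), 6)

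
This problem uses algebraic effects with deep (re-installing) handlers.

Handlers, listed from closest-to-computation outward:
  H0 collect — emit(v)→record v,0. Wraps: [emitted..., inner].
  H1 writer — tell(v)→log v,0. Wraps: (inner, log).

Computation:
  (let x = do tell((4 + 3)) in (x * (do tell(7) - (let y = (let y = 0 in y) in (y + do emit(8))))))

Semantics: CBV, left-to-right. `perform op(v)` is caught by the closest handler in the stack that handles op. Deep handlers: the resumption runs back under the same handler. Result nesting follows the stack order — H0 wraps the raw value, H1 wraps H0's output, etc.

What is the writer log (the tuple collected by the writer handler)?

Working:
tell(7) @ H1 ⇒ log+=7
tell(7) @ H1 ⇒ log+=7
emit(8) @ H0 ⇒ out+=8
H0 returns [8, 0]
H1 returns ([8, 0], (7, 7))
= ([8, 0], (7, 7))

Answer: (7, 7)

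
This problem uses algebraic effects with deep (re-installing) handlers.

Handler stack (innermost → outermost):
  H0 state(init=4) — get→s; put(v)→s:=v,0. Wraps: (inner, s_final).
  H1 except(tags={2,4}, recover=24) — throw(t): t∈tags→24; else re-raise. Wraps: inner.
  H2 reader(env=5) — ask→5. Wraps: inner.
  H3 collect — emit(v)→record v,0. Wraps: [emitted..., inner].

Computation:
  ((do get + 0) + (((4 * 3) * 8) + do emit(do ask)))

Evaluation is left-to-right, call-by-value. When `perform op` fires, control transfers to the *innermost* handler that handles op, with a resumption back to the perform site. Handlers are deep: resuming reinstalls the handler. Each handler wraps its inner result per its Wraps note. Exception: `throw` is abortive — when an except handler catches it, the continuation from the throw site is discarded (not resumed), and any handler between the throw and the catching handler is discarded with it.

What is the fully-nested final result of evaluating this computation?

Step-by-step:
get @ H0 ⇒ 4
ask @ H2 ⇒ 5
emit(5) @ H3 ⇒ out+=5
H0 returns (100, 4)
H1 returns (100, 4)
H2 returns (100, 4)
H3 returns [5, (100, 4)]
= [5, (100, 4)]

Answer: [5, (100, 4)]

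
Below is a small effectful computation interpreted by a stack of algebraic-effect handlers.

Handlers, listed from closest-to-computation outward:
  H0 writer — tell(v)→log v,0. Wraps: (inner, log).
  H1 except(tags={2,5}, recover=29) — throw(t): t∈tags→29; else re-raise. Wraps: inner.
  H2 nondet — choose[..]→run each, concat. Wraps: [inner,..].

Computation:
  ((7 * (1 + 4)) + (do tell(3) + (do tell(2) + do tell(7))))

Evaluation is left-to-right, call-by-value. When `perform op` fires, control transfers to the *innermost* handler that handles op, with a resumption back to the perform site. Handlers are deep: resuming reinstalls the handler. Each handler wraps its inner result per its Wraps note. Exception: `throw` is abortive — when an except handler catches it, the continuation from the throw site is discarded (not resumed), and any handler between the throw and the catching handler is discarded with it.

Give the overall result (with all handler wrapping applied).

Answer: [(35, (3, 2, 7))]

Working:
tell(3) @ H0 ⇒ log+=3
tell(2) @ H0 ⇒ log+=2
tell(7) @ H0 ⇒ log+=7
H0 returns (35, (3, 2, 7))
H1 returns (35, (3, 2, 7))
H2 returns [(35, (3, 2, 7))]
= [(35, (3, 2, 7))]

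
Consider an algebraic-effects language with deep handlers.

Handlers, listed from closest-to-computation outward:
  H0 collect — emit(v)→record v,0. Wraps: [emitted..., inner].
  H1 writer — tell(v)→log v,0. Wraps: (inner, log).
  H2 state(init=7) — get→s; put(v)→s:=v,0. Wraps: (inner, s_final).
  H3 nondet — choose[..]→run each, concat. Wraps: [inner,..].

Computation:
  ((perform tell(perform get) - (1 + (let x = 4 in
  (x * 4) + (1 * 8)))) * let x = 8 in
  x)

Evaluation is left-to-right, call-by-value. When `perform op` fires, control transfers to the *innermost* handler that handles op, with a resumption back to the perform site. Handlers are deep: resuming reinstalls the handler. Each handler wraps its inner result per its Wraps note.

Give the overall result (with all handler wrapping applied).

Answer: [(([-200], (7)), 7)]

Working:
get @ H2 ⇒ 7
tell(7) @ H1 ⇒ log+=7
H0 returns [-200]
H1 returns ([-200], (7))
H2 returns (([-200], (7)), 7)
H3 returns [(([-200], (7)), 7)]
= [(([-200], (7)), 7)]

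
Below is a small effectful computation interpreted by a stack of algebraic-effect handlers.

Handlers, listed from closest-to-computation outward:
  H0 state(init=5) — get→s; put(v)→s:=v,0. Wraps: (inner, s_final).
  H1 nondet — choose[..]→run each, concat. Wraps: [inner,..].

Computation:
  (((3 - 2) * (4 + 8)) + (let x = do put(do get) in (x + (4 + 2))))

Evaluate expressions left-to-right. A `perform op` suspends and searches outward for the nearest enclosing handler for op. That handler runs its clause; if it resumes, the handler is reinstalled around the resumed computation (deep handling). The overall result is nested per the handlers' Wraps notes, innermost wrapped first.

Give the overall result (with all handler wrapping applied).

Evaluation trace:
get @ H0 ⇒ 5
put(5) @ H0 ⇒ s:=5
H0 returns (18, 5)
H1 returns [(18, 5)]
= [(18, 5)]

Answer: [(18, 5)]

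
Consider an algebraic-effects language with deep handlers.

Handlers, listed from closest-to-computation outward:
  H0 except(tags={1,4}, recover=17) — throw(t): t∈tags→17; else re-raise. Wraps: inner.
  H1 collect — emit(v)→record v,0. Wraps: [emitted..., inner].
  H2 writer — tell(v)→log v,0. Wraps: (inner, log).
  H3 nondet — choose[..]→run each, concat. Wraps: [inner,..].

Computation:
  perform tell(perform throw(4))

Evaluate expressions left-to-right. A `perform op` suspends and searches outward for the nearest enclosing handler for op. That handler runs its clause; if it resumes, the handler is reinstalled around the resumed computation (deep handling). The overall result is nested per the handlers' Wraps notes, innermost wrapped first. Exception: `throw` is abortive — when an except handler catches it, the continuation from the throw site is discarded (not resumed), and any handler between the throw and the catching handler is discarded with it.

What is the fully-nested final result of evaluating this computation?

Step-by-step:
throw(4) @ H0 caught ⇒ 17
H1 returns [17]
H2 returns ([17], ())
H3 returns [([17], ())]
= [([17], ())]

Answer: [([17], ())]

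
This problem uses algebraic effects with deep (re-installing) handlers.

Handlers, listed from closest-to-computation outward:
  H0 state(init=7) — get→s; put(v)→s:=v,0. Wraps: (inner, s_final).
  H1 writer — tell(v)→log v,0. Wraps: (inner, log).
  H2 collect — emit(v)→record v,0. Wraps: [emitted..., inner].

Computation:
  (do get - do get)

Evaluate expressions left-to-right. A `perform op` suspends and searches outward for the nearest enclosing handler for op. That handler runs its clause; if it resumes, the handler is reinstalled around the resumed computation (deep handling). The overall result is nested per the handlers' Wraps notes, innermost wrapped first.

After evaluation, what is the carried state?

Evaluation trace:
get @ H0 ⇒ 7
get @ H0 ⇒ 7
H0 returns (0, 7)
H1 returns ((0, 7), ())
H2 returns [((0, 7), ())]
= [((0, 7), ())]

Answer: 7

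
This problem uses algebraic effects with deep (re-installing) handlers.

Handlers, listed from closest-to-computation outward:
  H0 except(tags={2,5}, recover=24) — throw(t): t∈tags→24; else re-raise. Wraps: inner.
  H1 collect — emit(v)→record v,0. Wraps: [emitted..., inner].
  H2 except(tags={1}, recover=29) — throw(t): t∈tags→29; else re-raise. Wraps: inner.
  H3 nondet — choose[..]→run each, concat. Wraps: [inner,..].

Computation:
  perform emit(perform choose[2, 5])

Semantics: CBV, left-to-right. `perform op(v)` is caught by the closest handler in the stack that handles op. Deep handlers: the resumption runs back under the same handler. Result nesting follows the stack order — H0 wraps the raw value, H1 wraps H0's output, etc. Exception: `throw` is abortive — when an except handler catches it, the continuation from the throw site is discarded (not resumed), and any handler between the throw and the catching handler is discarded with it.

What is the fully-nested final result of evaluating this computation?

Working:
choose[2, 5] @ H3
  branch[0] choose=2:
    emit(2) @ H1 ⇒ out+=2
    H0 returns 0
    H1 returns [2, 0]
    H2 returns [2, 0]
    H3 returns [[2, 0]]
  branch[1] choose=5:
    emit(5) @ H1 ⇒ out+=5
    H0 returns 0
    H1 returns [5, 0]
    H2 returns [5, 0]
    H3 returns [[5, 0]]
= [[2, 0], [5, 0]]

Answer: [[2, 0], [5, 0]]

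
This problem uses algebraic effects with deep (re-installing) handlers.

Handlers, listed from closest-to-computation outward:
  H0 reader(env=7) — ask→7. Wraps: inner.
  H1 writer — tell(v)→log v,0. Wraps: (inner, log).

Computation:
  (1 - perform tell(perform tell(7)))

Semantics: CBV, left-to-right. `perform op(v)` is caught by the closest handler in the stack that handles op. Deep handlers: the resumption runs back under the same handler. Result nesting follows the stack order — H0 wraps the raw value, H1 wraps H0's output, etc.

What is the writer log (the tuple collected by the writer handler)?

Step-by-step:
tell(7) @ H1 ⇒ log+=7
tell(0) @ H1 ⇒ log+=0
H0 returns 1
H1 returns (1, (7, 0))
= (1, (7, 0))

Answer: (7, 0)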